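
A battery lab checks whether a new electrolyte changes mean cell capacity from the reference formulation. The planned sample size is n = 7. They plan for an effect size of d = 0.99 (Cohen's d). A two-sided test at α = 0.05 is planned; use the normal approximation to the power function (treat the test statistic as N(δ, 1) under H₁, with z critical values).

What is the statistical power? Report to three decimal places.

Noncentrality parameter: δ = d·√n = 0.99 × √7 = 2.6193
Critical value for a two-sided test at α = 0.05: z_{α/2} = 1.960.
Power = Φ(δ − 1.960) + Φ(−δ − 1.960) = Φ(0.659) + Φ(-4.579) = 0.7452 + 0.0000 = 0.7452.

Power ≈ 0.745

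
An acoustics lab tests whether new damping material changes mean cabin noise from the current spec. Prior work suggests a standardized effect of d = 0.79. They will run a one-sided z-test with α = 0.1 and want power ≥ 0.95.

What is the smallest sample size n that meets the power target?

n = 14

Set Φ(δ − 1.282) = 0.95; then δ − 1.282 = Φ⁻¹(0.95) = 1.645, giving δ = 2.926.
δ = d·√n ⇒ n = (δ/d)² = (2.926 / 0.79)² = 13.72.
Rounding up, n = 14.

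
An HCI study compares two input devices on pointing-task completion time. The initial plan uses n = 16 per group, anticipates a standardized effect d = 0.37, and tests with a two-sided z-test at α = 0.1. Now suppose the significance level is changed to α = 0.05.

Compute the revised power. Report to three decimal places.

δ = d·√(n/2) = 0.37 × √(16/2) = 1.0465 (unchanged). New critical value: z_{0.025} = 1.960.
Revised power = Φ(δ − 1.960) + Φ(−δ − 1.960) = Φ(-0.913) + Φ(-3.006) = 0.1805 + 0.0013 = 0.1818.

Power ≈ 0.182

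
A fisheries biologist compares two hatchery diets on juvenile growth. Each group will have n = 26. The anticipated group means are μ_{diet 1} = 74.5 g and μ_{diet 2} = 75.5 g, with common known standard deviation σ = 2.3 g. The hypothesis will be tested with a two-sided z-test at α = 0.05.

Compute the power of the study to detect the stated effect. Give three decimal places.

Standardized effect: d = |μ_{diet 1} − μ_{diet 2}| / σ = |74.5 − 75.5| / 2.3 = 0.4348
Noncentrality parameter: δ = d·√(n/2) = 0.4348 × √(26/2) = 1.5676
Critical value for a two-sided test at α = 0.05: z_{α/2} = 1.960.
Power = Φ(δ − 1.960) + Φ(−δ − 1.960) = Φ(-0.392) + Φ(-3.528) = 0.3474 + 0.0002 = 0.3476.

Power ≈ 0.348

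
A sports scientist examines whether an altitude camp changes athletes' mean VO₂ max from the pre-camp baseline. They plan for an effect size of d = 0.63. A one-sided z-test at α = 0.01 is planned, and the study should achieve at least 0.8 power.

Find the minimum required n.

For power 0.8 need Φ(δ − z_{0.01}) = 0.8, so δ = z_{0.01} + z_{0.20} = 2.326 + 0.842 = 3.168.
δ = d·√n ⇒ n = (δ/d)² = (3.168 / 0.63)² = 25.29.
Round up to the next whole unit.

n = 26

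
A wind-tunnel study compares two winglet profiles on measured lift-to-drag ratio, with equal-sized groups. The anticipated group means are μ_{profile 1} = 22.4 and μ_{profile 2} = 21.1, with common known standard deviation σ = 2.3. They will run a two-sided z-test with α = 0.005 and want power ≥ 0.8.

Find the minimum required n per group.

Standardized effect: d = |μ_{profile 1} − μ_{profile 2}| / σ = |22.4 − 21.1| / 2.3 = 0.5652
Set Φ(δ − 2.807) = 0.8; then δ − 2.807 = Φ⁻¹(0.8) = 0.842, giving δ = 3.649.
(The Φ(−δ − z_{α/2}) term is vanishingly small for δ > 0 and is dropped in the standard sample-size formula.)
δ = d·√(n/2) ⇒ n = 2(δ/d)² = 2 × (3.649 / 0.5652)² = 83.34.
Round up to the next whole unit.

n = 84 per group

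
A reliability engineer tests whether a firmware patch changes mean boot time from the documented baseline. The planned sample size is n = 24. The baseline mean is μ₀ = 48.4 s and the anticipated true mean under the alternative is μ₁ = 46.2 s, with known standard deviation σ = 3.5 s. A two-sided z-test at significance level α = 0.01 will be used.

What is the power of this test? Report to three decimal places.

Power ≈ 0.693

Standardized effect: d = |μ₁ − μ₀| / σ = |46.2 − 48.4| / 3.5 = 0.6286
Noncentrality parameter: δ = d·√n = 0.6286 × √24 = 3.0794
Critical value for a two-sided test at α = 0.01: z_{α/2} = 2.576.
Power = Φ(δ − 2.576) + Φ(−δ − 2.576) = Φ(0.504) + Φ(-5.655) = 0.6927 + 0.0000 = 0.6927.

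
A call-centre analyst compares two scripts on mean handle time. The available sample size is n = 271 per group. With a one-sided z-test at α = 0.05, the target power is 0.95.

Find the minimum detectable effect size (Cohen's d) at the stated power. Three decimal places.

Required noncentrality: δ = z_{0.05} + z_{0.05} = 1.645 + 1.645 = 3.290.
δ = d·√(n/2) ⇒ d = δ/√(n/2) = 3.290/√(271/2) = 0.2826.

d ≈ 0.283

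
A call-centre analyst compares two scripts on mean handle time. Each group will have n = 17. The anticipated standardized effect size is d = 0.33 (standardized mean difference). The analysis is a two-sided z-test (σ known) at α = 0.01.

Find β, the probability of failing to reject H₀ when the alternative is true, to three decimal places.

Noncentrality parameter: δ = d·√(n/2) = 0.33 × √(17/2) = 0.9621
Two-sided α = 0.01 → critical value z_{0.005} = 2.576.
Power = Φ(δ − 2.576) + Φ(−δ − 2.576) = Φ(-1.614) + Φ(-3.538) = 0.0533 + 0.0002 = 0.0535.
Type II error: β = 1 − power = 1 − 0.0535 = 0.9465.

β ≈ 0.947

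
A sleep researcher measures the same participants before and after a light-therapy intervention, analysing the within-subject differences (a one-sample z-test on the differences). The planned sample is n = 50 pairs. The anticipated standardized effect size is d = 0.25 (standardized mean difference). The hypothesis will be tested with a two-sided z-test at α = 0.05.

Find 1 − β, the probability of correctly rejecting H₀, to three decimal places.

Noncentrality parameter: λ = d·√n = 0.25 × √50 = 1.7678
Critical value for a two-sided test at α = 0.05: z_{α/2} = 1.960.
Power = Φ(λ − 1.960) + Φ(−λ − 1.960) = Φ(-0.192) + Φ(-3.728) = 0.4238 + 0.0001 = 0.4239.

Power ≈ 0.424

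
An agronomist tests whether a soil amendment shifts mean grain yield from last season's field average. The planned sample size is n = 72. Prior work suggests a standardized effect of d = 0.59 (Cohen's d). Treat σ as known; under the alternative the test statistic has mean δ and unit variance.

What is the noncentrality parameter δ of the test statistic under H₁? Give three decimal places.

The noncentrality parameter scales effect size by the design's sample-size factor: δ = d·√n = 0.59 × √72 = 5.0063

δ ≈ 5.006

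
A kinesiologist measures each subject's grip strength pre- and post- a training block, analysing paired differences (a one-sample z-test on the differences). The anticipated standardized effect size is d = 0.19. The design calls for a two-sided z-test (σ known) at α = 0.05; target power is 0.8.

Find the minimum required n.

For power 0.8 need Φ(δ − z_{0.025}) = 0.8, so δ = z_{0.025} + z_{0.20} = 1.960 + 0.842 = 2.802.
(For δ > 0 the lower-tail rejection region contributes negligibly to power, so the one-term inversion is standard.)
δ = d·√n ⇒ n = (δ/d)² = (2.802 / 0.19)² = 217.42.
Round up to the next whole unit.

n = 218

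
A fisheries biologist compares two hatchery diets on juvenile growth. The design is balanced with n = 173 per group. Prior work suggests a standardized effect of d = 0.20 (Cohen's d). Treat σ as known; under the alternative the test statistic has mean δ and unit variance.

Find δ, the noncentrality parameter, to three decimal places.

The noncentrality parameter scales effect size by the design's sample-size factor: δ = d·√(n/2) = 0.20 × √(173/2) = 1.8601

δ ≈ 1.860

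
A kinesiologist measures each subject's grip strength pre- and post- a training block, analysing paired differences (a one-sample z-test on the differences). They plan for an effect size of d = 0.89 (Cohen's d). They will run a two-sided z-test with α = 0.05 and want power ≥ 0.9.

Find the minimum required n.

n = 14

For power 0.9 need Φ(δ − z_{0.025}) = 0.9, so δ = z_{0.025} + z_{0.10} = 1.960 + 1.282 = 3.242.
(Ignoring the negligible lower-tail rejection probability gives the usual closed-form inversion.)
δ = d·√n ⇒ n = (δ/d)² = (3.242 / 0.89)² = 13.27.
Round up to the next whole unit.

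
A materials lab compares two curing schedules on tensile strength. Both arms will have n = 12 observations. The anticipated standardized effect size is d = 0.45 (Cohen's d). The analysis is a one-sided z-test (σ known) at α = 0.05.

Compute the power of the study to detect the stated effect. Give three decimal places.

Noncentrality parameter: δ = d·√(n/2) = 0.45 × √(12/2) = 1.1023
One-sided α = 0.05 → critical value z_{0.05} = 1.645.
Power = Φ(δ − 1.645) = Φ(-0.543) = 0.2937.

Power ≈ 0.294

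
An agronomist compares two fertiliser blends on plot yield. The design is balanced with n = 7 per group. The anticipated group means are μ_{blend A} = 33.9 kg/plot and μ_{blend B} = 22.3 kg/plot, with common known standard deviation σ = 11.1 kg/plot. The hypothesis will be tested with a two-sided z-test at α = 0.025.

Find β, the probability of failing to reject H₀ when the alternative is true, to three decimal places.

Standardized effect: d = |μ_{blend A} − μ_{blend B}| / σ = |33.9 − 22.3| / 11.1 = 1.0450
Noncentrality parameter: δ = d·√(n/2) = 1.0450 × √(7/2) = 1.9551
Two-sided α = 0.025 → critical value z_{0.0125} = 2.241.
Power = Φ(δ − 2.241) + Φ(−δ − 2.241) = Φ(-0.286) + Φ(-4.197) = 0.3873 + 0.0000 = 0.3873.
Type II error: β = 1 − power = 1 − 0.3873 = 0.6127.

β ≈ 0.613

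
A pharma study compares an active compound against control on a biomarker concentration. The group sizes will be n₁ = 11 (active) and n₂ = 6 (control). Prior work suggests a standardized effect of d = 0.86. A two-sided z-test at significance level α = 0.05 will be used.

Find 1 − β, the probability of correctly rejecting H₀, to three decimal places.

Power ≈ 0.395

Noncentrality parameter: λ = d / √(1/n₁ + 1/n₂) = 0.86 / √(1/11 + 1/6) = 1.6945
Critical value for a two-sided test at α = 0.05: z_{α/2} = 1.960.
Power = Φ(λ − 1.960) + Φ(−λ − 1.960) = Φ(-0.265) + Φ(-3.654) = 0.3953 + 0.0001 = 0.3955.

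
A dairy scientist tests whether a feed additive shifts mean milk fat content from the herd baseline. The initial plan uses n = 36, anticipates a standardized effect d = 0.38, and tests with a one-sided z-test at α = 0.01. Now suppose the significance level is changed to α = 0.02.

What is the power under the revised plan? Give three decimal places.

δ = d·√n = 0.38 × √36 = 2.2800 (unchanged). New critical value: z_{0.02} = 2.054.
Revised power = P(Z > 2.054 − δ) = Φ(0.226) = 0.5895.

Power ≈ 0.589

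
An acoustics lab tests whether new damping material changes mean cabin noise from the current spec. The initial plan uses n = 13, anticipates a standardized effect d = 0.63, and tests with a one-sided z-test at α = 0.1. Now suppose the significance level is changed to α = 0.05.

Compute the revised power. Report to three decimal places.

δ = d·√n = 0.63 × √13 = 2.2715 (unchanged). New critical value: z_{0.05} = 1.645.
Revised power = P(Z > 1.645 − δ) = Φ(0.627) = 0.7346.

Power ≈ 0.735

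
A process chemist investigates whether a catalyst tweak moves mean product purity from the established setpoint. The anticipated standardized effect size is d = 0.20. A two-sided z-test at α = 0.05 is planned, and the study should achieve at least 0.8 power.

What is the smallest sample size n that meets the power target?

n = 197

For power 0.8 need Φ(δ − z_{0.025}) = 0.8, so δ = z_{0.025} + z_{0.20} = 1.960 + 0.842 = 2.802.
(For δ > 0 the lower-tail rejection region contributes negligibly to power, so the one-term inversion is standard.)
δ = d·√n ⇒ n = (δ/d)² = (2.802 / 0.20)² = 196.22.
Round up to the next whole unit.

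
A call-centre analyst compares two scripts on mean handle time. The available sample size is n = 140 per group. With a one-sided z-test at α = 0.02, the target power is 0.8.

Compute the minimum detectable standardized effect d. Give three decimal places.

d ≈ 0.346

Required noncentrality: δ = z_{0.02} + z_{0.20} = 2.054 + 0.842 = 2.895.
δ = d·√(n/2) ⇒ d = δ/√(n/2) = 2.895/√(140/2) = 0.3461.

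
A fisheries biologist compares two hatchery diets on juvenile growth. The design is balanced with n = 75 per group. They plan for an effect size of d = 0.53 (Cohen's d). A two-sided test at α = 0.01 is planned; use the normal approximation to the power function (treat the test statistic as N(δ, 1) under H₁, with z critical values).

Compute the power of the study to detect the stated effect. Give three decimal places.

Noncentrality parameter: δ = d·√(n/2) = 0.53 × √(75/2) = 3.2456
Two-sided α = 0.01 → critical value z_{0.005} = 2.576.
Power = Φ(δ − 2.576) + Φ(−δ − 2.576) = Φ(0.670) + Φ(-5.821) = 0.7485 + 0.0000 = 0.7485.

Power ≈ 0.748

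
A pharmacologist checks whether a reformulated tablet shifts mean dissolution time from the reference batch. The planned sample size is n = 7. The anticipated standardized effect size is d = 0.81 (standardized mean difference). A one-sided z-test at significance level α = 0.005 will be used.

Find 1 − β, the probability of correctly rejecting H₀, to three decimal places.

Power ≈ 0.333

Noncentrality parameter: λ = d·√n = 0.81 × √7 = 2.1431
Critical value for a one-sided test at α = 0.005: z_α = 2.576.
Power = Φ(λ − 2.576) = Φ(-0.433) = 0.3326.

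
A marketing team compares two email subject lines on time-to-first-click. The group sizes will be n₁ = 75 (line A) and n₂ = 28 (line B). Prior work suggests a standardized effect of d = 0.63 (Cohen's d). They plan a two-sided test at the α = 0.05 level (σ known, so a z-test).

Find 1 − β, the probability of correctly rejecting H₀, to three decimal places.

Power ≈ 0.812

Noncentrality parameter: δ = d / √(1/n₁ + 1/n₂) = 0.63 / √(1/75 + 1/28) = 2.8447
Two-sided α = 0.05 → critical value z_{0.025} = 1.960.
Power = Φ(δ − 1.960) + Φ(−δ − 1.960) = Φ(0.885) + Φ(-4.805) = 0.8118 + 0.0000 = 0.8118.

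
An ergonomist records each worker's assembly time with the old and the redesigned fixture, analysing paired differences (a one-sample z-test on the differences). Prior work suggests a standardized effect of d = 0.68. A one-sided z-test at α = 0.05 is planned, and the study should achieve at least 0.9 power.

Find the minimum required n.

Set Φ(δ − 1.645) = 0.9; then δ − 1.645 = Φ⁻¹(0.9) = 1.282, giving δ = 2.926.
δ = d·√n ⇒ n = (δ/d)² = (2.926 / 0.68)² = 18.52.
Rounding up, n = 19.

n = 19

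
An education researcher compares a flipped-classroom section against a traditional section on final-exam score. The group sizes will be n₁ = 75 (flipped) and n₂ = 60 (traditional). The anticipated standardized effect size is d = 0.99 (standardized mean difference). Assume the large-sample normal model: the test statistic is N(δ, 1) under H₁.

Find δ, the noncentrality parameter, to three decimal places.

δ ≈ 5.716

δ = d / √(1/n₁ + 1/n₂) = 0.99 / √(1/75 + 1/60) = 5.7158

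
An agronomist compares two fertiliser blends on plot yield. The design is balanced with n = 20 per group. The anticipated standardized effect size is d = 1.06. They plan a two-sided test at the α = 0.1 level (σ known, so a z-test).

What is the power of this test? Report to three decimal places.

Power ≈ 0.956

Noncentrality parameter: δ = d·√(n/2) = 1.06 × √(20/2) = 3.3520
Critical value for a two-sided test at α = 0.1: z_{α/2} = 1.645.
Power = Φ(δ − 1.645) + Φ(−δ − 1.645) = Φ(1.707) + Φ(-4.997) = 0.9561 + 0.0000 = 0.9561.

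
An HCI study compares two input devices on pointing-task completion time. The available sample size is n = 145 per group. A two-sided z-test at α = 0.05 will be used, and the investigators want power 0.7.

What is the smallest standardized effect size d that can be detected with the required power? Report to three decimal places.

d ≈ 0.292

Need Φ(δ − 1.960) = 0.7, so δ = 1.960 + 0.524 = 2.484.
(Lower-tail contribution to power is negligible for δ > 0.)
δ = d·√(n/2) ⇒ d = δ/√(n/2) = 2.484/√(145/2) = 0.2918.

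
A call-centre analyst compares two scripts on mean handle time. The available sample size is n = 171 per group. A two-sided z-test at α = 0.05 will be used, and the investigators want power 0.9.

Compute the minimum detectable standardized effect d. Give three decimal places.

d ≈ 0.351

Required noncentrality: δ = z_{0.025} + z_{0.10} = 1.960 + 1.282 = 3.242.
(The second rejection-region term Φ(−δ − z_{α/2}) is negligible and dropped.)
δ = d·√(n/2) ⇒ d = δ/√(n/2) = 3.242/√(171/2) = 0.3506.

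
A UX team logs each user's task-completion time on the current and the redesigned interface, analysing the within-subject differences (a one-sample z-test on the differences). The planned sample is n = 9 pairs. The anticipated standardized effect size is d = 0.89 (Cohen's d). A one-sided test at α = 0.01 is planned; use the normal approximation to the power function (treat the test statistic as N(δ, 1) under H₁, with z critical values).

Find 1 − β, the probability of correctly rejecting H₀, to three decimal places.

Noncentrality parameter: δ = d·√n = 0.89 × √9 = 2.6700
One-sided α = 0.01 → critical value z_{0.01} = 2.326.
Power = Φ(δ − 2.326) = Φ(0.344) = 0.6344.

Power ≈ 0.634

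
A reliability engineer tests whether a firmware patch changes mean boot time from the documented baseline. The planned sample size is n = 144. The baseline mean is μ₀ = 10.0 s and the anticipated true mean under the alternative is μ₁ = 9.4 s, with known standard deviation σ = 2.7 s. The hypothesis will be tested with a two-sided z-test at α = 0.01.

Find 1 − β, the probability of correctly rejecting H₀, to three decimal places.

Power ≈ 0.536

Standardized effect: d = |μ₁ − μ₀| / σ = |9.4 − 10.0| / 2.7 = 0.2222
Noncentrality parameter: δ = d·√n = 0.2222 × √144 = 2.6667
Critical value for a two-sided test at α = 0.01: z_{α/2} = 2.576.
Power = Φ(δ − 2.576) + Φ(−δ − 2.576) = Φ(0.091) + Φ(-5.242) = 0.5362 + 0.0000 = 0.5362.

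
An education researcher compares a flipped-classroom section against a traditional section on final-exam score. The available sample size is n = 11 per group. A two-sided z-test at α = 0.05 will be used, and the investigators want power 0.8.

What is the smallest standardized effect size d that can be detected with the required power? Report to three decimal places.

d ≈ 1.195

Required noncentrality: δ = z_{0.025} + z_{0.20} = 1.960 + 0.842 = 2.802.
(The second rejection-region term Φ(−δ − z_{α/2}) is negligible and dropped.)
δ = d·√(n/2) ⇒ d = δ/√(n/2) = 2.802/√(11/2) = 1.1946.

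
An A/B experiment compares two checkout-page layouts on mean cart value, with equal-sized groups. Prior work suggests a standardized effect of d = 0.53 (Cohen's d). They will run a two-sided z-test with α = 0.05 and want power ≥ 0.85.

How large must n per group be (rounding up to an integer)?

n = 64 per group

Set Φ(δ − 1.960) = 0.85; then δ − 1.960 = Φ⁻¹(0.85) = 1.036, giving δ = 2.996.
(For δ > 0 the lower-tail rejection region contributes negligibly to power, so the one-term inversion is standard.)
δ = d·√(n/2) ⇒ n = 2(δ/d)² = 2 × (2.996 / 0.53)² = 63.93.
Rounding up, n = 64 per group.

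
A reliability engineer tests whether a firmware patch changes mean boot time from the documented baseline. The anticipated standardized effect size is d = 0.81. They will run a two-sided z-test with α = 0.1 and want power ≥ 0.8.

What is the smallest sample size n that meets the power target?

Set Φ(δ − 1.645) = 0.8; then δ − 1.645 = Φ⁻¹(0.8) = 0.842, giving δ = 2.486.
(Ignoring the negligible lower-tail rejection probability gives the usual closed-form inversion.)
δ = d·√n ⇒ n = (δ/d)² = (2.486 / 0.81)² = 9.42.
Round up to the next whole unit.

n = 10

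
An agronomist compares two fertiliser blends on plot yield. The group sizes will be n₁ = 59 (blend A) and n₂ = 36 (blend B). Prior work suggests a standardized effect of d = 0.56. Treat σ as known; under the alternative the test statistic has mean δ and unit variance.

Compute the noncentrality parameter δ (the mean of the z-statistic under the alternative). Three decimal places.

δ ≈ 2.648

The noncentrality parameter scales effect size by the design's sample-size factor: δ = d / √(1/n₁ + 1/n₂) = 0.56 / √(1/59 + 1/36) = 2.6479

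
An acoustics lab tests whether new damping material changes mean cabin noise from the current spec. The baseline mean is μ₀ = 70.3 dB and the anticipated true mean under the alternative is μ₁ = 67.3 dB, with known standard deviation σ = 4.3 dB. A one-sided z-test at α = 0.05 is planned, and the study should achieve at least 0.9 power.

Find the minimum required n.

Standardized effect: d = |μ₁ − μ₀| / σ = |67.3 − 70.3| / 4.3 = 0.6977
Set Φ(δ − 1.645) = 0.9; then δ − 1.645 = Φ⁻¹(0.9) = 1.282, giving δ = 2.926.
δ = d·√n ⇒ n = (δ/d)² = (2.926 / 0.6977)² = 17.59.
Rounding up, n = 18.

n = 18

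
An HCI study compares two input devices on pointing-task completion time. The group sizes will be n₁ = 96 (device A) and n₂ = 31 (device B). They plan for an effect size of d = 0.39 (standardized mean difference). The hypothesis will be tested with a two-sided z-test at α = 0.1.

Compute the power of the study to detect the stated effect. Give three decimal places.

Power ≈ 0.596

Noncentrality parameter: δ = d / √(1/n₁ + 1/n₂) = 0.39 / √(1/96 + 1/31) = 1.8879
Two-sided α = 0.1 → critical value z_{0.05} = 1.645.
Power = Φ(δ − 1.645) + Φ(−δ − 1.645) = Φ(0.243) + Φ(-3.533) = 0.5960 + 0.0002 = 0.5962.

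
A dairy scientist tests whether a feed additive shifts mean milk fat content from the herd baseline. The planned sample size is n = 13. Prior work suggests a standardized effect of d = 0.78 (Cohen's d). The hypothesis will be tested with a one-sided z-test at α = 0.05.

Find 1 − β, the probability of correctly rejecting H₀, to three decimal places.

Power ≈ 0.878

Noncentrality parameter: δ = d·√n = 0.78 × √13 = 2.8123
One-sided α = 0.05 → critical value z_{0.05} = 1.645.
Power = Φ(δ − 1.645) = Φ(1.167) = 0.8785.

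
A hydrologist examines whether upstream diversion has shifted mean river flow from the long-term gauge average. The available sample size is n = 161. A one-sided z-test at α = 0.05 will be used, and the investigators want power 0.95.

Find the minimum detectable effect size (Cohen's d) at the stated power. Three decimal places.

d ≈ 0.259

Need Φ(δ − 1.645) = 0.95, so δ = 1.645 + 1.645 = 3.290.
δ = d·√n ⇒ d = δ/√n = 3.290/√161 = 0.2593.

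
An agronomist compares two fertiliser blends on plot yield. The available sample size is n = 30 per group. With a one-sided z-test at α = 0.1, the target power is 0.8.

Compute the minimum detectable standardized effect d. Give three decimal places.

Required noncentrality: δ = z_{0.1} + z_{0.20} = 1.282 + 0.842 = 2.123.
δ = d·√(n/2) ⇒ d = δ/√(n/2) = 2.123/√(30/2) = 0.5482.

d ≈ 0.548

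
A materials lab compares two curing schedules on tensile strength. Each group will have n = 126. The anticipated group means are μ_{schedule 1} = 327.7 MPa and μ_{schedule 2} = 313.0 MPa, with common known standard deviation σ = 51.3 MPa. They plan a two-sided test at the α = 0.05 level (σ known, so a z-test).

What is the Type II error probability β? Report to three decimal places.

β ≈ 0.377

Standardized effect: d = |μ_{schedule 1} − μ_{schedule 2}| / σ = |327.7 − 313.0| / 51.3 = 0.2865
Noncentrality parameter: δ = d·√(n/2) = 0.2865 × √(126/2) = 2.2744
Two-sided α = 0.05 → critical value z_{0.025} = 1.960.
Power = Φ(δ − 1.960) + Φ(−δ − 1.960) = Φ(0.314) + Φ(-4.234) = 0.6234 + 0.0000 = 0.6234.
Type II error: β = 1 − power = 1 − 0.6234 = 0.3766.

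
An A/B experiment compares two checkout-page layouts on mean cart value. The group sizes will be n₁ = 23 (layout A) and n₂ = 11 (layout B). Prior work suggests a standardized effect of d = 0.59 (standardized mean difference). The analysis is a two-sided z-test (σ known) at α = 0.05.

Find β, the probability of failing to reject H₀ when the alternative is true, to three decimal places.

Noncentrality parameter: δ = d / √(1/n₁ + 1/n₂) = 0.59 / √(1/23 + 1/11) = 1.6094
Two-sided α = 0.05 → critical value z_{0.025} = 1.960.
Power = Φ(δ − 1.960) + Φ(−δ − 1.960) = Φ(-0.351) + Φ(-3.569) = 0.3630 + 0.0002 = 0.3631.
Type II error: β = 1 − power = 1 − 0.3631 = 0.6369.

β ≈ 0.637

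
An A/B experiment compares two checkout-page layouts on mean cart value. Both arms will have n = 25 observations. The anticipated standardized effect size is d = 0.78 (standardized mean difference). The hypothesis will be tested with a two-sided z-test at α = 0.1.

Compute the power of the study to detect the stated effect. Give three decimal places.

Noncentrality parameter: δ = d·√(n/2) = 0.78 × √(25/2) = 2.7577
Two-sided α = 0.1 → critical value z_{0.05} = 1.645.
Power = Φ(δ − 1.645) + Φ(−δ − 1.645) = Φ(1.113) + Φ(-4.403) = 0.8671 + 0.0000 = 0.8671.

Power ≈ 0.867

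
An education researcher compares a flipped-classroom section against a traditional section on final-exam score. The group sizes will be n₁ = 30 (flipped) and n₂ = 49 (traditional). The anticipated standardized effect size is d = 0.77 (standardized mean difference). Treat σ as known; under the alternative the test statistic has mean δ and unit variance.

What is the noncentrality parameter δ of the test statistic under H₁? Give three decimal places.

δ ≈ 3.322

The noncentrality parameter scales effect size by the design's sample-size factor: δ = d / √(1/n₁ + 1/n₂) = 0.77 / √(1/30 + 1/49) = 3.3215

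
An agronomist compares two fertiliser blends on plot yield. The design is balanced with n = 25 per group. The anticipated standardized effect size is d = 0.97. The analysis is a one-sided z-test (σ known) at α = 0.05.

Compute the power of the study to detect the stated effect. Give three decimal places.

Power ≈ 0.963

Noncentrality parameter: δ = d·√(n/2) = 0.97 × √(25/2) = 3.4295
Critical value for a one-sided test at α = 0.05: z_α = 1.645.
Power = P(Z > 1.645 − δ) = Φ(1.785) = 0.9628.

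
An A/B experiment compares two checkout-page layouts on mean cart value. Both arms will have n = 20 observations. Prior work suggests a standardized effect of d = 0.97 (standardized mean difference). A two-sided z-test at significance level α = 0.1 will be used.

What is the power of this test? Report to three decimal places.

Noncentrality parameter: δ = d·√(n/2) = 0.97 × √(20/2) = 3.0674
Two-sided α = 0.1 → critical value z_{0.05} = 1.645.
Power = Φ(δ − 1.645) + Φ(−δ − 1.645) = Φ(1.423) + Φ(-4.712) = 0.9226 + 0.0000 = 0.9226.

Power ≈ 0.923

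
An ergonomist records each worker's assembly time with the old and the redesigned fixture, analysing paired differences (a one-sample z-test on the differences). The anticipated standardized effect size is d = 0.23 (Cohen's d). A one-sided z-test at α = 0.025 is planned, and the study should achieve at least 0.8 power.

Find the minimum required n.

n = 149

Set Φ(δ − 1.960) = 0.8; then δ − 1.960 = Φ⁻¹(0.8) = 0.842, giving δ = 2.802.
δ = d·√n ⇒ n = (δ/d)² = (2.802 / 0.23)² = 148.37.
Round up to the next whole unit.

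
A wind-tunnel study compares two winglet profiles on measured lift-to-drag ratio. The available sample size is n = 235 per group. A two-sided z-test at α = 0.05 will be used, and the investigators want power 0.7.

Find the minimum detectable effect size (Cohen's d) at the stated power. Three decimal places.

Need Φ(δ − 1.960) = 0.7, so δ = 1.960 + 0.524 = 2.484.
(Lower-tail contribution to power is negligible for δ > 0.)
δ = d·√(n/2) ⇒ d = δ/√(n/2) = 2.484/√(235/2) = 0.2292.

d ≈ 0.229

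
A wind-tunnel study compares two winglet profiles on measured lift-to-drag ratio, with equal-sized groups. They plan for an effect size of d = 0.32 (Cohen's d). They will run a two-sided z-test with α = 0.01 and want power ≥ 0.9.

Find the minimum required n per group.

n = 291 per group

Set Φ(δ − 2.576) = 0.9; then δ − 2.576 = Φ⁻¹(0.9) = 1.282, giving δ = 3.857.
(Ignoring the negligible lower-tail rejection probability gives the usual closed-form inversion.)
δ = d·√(n/2) ⇒ n = 2(δ/d)² = 2 × (3.857 / 0.32)² = 290.61.
Round up to the next whole unit.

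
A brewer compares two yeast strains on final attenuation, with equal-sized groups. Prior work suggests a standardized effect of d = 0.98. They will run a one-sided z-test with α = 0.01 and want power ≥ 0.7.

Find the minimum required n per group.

n = 17 per group

Set Φ(δ − 2.326) = 0.7; then δ − 2.326 = Φ⁻¹(0.7) = 0.524, giving δ = 2.851.
δ = d·√(n/2) ⇒ n = 2(δ/d)² = 2 × (2.851 / 0.98)² = 16.92.
Rounding up, n = 17 per group.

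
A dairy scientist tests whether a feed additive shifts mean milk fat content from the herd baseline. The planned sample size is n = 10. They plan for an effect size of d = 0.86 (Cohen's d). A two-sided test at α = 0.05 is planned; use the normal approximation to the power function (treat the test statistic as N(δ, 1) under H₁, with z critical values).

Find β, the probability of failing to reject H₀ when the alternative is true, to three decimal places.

β ≈ 0.224

Noncentrality parameter: δ = d·√n = 0.86 × √10 = 2.7196
Two-sided α = 0.05 → critical value z_{0.025} = 1.960.
Power = Φ(δ − 1.960) + Φ(−δ − 1.960) = Φ(0.760) + Φ(-4.680) = 0.7763 + 0.0000 = 0.7763.
Type II error: β = 1 − power = 1 − 0.7763 = 0.2237.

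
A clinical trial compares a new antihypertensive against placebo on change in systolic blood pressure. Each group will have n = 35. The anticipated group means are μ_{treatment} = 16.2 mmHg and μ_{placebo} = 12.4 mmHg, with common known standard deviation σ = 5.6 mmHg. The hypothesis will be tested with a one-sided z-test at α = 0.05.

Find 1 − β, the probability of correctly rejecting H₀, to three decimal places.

Power ≈ 0.884

Standardized effect: d = |μ_{treatment} − μ_{placebo}| / σ = |16.2 − 12.4| / 5.6 = 0.6786
Noncentrality parameter: δ = d·√(n/2) = 0.6786 × √(35/2) = 2.8387
Critical value for a one-sided test at α = 0.05: z_α = 1.645.
Power = P(Z > 1.645 − δ) = Φ(1.194) = 0.8837.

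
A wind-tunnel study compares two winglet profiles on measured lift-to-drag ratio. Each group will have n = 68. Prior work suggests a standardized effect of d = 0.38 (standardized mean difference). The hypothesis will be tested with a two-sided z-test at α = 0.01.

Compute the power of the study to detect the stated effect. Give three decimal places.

Noncentrality parameter: δ = d·√(n/2) = 0.38 × √(68/2) = 2.2158
Two-sided α = 0.01 → critical value z_{0.005} = 2.576.
Power = Φ(δ − 2.576) + Φ(−δ − 2.576) = Φ(-0.360) + Φ(-4.792) = 0.3594 + 0.0000 = 0.3594.

Power ≈ 0.359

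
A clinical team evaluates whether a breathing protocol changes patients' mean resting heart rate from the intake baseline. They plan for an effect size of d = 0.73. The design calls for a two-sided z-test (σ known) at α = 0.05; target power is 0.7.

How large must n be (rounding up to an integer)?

Set Φ(δ − 1.960) = 0.7; then δ − 1.960 = Φ⁻¹(0.7) = 0.524, giving δ = 2.484.
(Ignoring the negligible lower-tail rejection probability gives the usual closed-form inversion.)
δ = d·√n ⇒ n = (δ/d)² = (2.484 / 0.73)² = 11.58.
Rounding up, n = 12.

n = 12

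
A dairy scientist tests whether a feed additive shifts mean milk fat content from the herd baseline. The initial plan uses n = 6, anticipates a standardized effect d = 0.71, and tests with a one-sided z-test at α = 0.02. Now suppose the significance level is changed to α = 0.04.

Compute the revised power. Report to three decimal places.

δ = d·√n = 0.71 × √6 = 1.7391 (unchanged). New critical value: z_{0.04} = 1.751.
Revised power = P(Z > 1.751 − δ) = Φ(-0.012) = 0.4954.

Power ≈ 0.495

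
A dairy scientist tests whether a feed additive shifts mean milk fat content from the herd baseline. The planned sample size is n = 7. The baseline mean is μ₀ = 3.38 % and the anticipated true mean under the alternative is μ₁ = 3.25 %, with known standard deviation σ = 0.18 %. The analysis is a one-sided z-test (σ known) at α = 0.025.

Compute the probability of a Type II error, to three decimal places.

Standardized effect: d = |μ₁ − μ₀| / σ = |3.25 − 3.38| / 0.18 = 0.7222
Noncentrality parameter: δ = d·√n = 0.7222 × √7 = 1.9108
One-sided α = 0.025 → critical value z_{0.025} = 1.960.
Power = P(Z > 1.960 − δ) = Φ(-0.049) = 0.4804.
Type II error: β = 1 − power = 1 − 0.4804 = 0.5196.

β ≈ 0.520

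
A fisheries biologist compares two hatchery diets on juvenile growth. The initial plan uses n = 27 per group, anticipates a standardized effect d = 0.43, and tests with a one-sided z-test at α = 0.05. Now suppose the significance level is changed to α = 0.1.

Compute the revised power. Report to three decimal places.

δ = d·√(n/2) = 0.43 × √(27/2) = 1.5799 (unchanged). New critical value: z_{0.1} = 1.282.
Revised power = Φ(δ − 1.282) = Φ(0.298) = 0.6173.

Power ≈ 0.617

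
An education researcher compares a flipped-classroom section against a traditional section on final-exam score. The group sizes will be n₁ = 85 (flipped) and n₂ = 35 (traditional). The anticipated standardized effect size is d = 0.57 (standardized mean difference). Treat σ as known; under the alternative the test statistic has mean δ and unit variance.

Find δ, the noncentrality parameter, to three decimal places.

The noncentrality parameter scales effect size by the design's sample-size factor: δ = d / √(1/n₁ + 1/n₂) = 0.57 / √(1/85 + 1/35) = 2.8381

δ ≈ 2.838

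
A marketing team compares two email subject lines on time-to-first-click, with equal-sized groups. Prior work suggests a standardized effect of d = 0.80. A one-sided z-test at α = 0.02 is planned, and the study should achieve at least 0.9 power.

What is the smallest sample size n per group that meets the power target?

Set Φ(δ − 2.054) = 0.9; then δ − 2.054 = Φ⁻¹(0.9) = 1.282, giving δ = 3.335.
δ = d·√(n/2) ⇒ n = 2(δ/d)² = 2 × (3.335 / 0.80)² = 34.76.
Round up to the next whole unit.

n = 35 per group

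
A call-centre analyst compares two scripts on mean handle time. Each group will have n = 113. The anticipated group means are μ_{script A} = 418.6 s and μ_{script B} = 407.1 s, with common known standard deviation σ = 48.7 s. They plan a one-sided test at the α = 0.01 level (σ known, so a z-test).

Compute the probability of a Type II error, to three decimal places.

Standardized effect: d = |μ_{script A} − μ_{script B}| / σ = |418.6 − 407.1| / 48.7 = 0.2361
Noncentrality parameter: δ = d·√(n/2) = 0.2361 × √(113/2) = 1.7750
One-sided α = 0.01 → critical value z_{0.01} = 2.326.
Power = P(Z > 2.326 − δ) = Φ(-0.551) = 0.2907.
Type II error: β = 1 − power = 1 − 0.2907 = 0.7093.

β ≈ 0.709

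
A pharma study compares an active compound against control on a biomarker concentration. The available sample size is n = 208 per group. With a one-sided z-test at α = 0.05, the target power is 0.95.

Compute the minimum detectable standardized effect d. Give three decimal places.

Required noncentrality: δ = z_{0.05} + z_{0.05} = 1.645 + 1.645 = 3.290.
δ = d·√(n/2) ⇒ d = δ/√(n/2) = 3.290/√(208/2) = 0.3226.

d ≈ 0.323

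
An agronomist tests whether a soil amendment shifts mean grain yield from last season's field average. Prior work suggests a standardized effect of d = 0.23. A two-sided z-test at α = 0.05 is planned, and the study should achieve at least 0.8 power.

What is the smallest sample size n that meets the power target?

For power 0.8 need Φ(δ − z_{0.025}) = 0.8, so δ = z_{0.025} + z_{0.20} = 1.960 + 0.842 = 2.802.
(Ignoring the negligible lower-tail rejection probability gives the usual closed-form inversion.)
δ = d·√n ⇒ n = (δ/d)² = (2.802 / 0.23)² = 148.37.
Rounding up, n = 149.

n = 149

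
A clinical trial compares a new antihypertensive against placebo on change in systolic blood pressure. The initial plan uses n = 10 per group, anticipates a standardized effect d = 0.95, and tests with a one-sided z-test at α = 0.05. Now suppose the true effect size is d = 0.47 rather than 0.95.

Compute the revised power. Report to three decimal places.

Power ≈ 0.276

With d = 0.47: δ = d·√(n/2) = 0.47 × √(10/2) = 1.0510. Critical value z_{0.05} = 1.645.
Revised power = Φ(δ − 1.645) = Φ(-0.594) = 0.2763.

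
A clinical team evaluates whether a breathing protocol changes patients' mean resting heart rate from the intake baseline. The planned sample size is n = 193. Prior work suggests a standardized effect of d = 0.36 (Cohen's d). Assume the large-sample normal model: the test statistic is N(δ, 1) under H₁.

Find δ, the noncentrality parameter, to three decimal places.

δ ≈ 5.001

δ = d·√n = 0.36 × √193 = 5.0013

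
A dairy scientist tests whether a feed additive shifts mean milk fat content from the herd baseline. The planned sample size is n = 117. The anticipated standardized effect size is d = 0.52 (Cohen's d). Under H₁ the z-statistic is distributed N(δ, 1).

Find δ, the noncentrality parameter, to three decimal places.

δ ≈ 5.625

The noncentrality parameter scales effect size by the design's sample-size factor: δ = d·√n = 0.52 × √117 = 5.6247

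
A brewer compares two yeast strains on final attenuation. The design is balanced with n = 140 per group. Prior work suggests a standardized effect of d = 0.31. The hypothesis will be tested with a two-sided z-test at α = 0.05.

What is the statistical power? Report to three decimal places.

Power ≈ 0.737

Noncentrality parameter: δ = d·√(n/2) = 0.31 × √(140/2) = 2.5936
Critical value for a two-sided test at α = 0.05: z_{α/2} = 1.960.
Power = Φ(δ − 1.960) + Φ(−δ − 1.960) = Φ(0.634) + Φ(-4.554) = 0.7369 + 0.0000 = 0.7369.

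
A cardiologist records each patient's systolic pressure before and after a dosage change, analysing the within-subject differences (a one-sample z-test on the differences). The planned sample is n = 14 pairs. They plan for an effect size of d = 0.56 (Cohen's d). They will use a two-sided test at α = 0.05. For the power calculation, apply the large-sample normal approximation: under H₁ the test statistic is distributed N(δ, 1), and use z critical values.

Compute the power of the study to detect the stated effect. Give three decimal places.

Noncentrality parameter: δ = d·√n = 0.56 × √14 = 2.0953
Critical value for a two-sided test at α = 0.05: z_{α/2} = 1.960.
Power = Φ(δ − 1.960) + Φ(−δ − 1.960) = Φ(0.135) + Φ(-4.055) = 0.5538 + 0.0000 = 0.5539.

Power ≈ 0.554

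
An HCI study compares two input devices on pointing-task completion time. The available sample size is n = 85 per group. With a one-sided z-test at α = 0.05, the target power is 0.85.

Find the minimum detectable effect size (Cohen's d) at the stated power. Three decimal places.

Required noncentrality: δ = z_{0.05} + z_{0.15} = 1.645 + 1.036 = 2.681.
δ = d·√(n/2) ⇒ d = δ/√(n/2) = 2.681/√(85/2) = 0.4113.

d ≈ 0.411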